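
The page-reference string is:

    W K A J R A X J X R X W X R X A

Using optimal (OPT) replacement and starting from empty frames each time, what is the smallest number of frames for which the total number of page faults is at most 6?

5

f=1: 16 faults
f=2: 11 faults
f=3: 8 faults
f=4: 7 faults
f=5: 6 faults
f=6: 6 faults
Smallest f with faults ≤ 6 is 5.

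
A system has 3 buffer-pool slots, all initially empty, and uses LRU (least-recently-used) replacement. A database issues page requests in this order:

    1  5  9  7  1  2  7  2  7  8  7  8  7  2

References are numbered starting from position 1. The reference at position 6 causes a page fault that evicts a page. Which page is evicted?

9

pos 1: 1: miss, frames (1)
pos 2: 5: miss, frames (1 5)
pos 3: 9: miss, frames (1 5 9)
pos 4: 7: miss, evict 1, frames (5 9 7)
pos 5: 1: miss, evict 5, frames (9 7 1)
pos 6: 2: miss, evict 9, frames (7 1 2)
At position 6, page 9 is evicted.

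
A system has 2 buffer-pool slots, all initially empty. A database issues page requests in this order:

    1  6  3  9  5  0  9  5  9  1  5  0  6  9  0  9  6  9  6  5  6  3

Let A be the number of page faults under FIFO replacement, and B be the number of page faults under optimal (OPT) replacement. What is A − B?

Under FIFO: F F F F F F F F . F . F F F F . F F . F F F → 18 faults.
Under OPT: F F F F F F . F . F . F F F . . F . . F . F → 14 faults.
A − B = 18 − 14 = 4.

4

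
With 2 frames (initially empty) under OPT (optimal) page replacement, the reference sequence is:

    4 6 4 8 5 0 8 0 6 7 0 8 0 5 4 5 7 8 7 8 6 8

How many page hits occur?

4 → fault, frames (4)
6 → fault, frames (4 6)
4 → hit
8 → fault, evict 4, frames (6 8)
5 → fault, evict 6, frames (8 5)
0 → fault, evict 5, frames (8 0)
8 → hit
0 → hit
6 → fault, evict 8, frames (0 6)
7 → fault, evict 6, frames (0 7)
0 → hit
8 → fault, evict 7, frames (0 8)
0 → hit
5 → fault, evict 0, frames (8 5)
4 → fault, evict 8, frames (5 4)
5 → hit
7 → fault, evict 4, frames (5 7)
8 → fault, evict 5, frames (7 8)
7 → hit
8 → hit
6 → fault, evict 7, frames (8 6)
8 → hit
Hits: 9.

9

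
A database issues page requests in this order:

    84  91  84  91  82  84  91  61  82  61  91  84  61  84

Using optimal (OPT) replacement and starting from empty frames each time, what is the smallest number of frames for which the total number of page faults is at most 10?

2

f=1: 14 faults
f=2: 7 faults
f=3: 5 faults
f=4: 4 faults
Smallest f with faults ≤ 10 is 2.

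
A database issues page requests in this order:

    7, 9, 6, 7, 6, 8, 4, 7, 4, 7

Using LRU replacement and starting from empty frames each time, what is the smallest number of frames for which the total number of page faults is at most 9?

f=1: 10 faults
f=2: 7 faults
f=3: 6 faults
f=4: 5 faults
f=5: 5 faults
Smallest f with faults ≤ 9 is 2.

2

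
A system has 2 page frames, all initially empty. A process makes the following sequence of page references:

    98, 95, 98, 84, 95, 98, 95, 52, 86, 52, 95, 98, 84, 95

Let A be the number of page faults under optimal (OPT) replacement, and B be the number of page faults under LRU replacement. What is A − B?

-2

Under OPT: F F . F . F . F F . F F F . → 9 faults.
Under LRU: F F . F F F . F F . F F F F → 11 faults.
A − B = 9 − 11 = -2.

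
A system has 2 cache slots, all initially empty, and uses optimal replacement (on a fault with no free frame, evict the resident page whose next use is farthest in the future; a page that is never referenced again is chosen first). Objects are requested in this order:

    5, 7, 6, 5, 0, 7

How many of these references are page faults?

5: miss, frames {5}
7: miss, frames {5,7}
6: miss, evict 7, frames {5,6}
5: hit
0: miss, evict 6, frames {5,0}
7: miss, evict 0, frames {5,7}
Page faults: 5.

5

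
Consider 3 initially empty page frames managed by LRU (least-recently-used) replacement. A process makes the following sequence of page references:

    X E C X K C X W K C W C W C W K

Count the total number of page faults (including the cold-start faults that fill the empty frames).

7

X: fault, frames {X}
E: fault, frames {X,E}
C: fault, frames {X,E,C}
X: hit
K: fault, evict E, frames {C,X,K}
C: hit
X: hit
W: fault, evict K, frames {C,X,W}
K: fault, evict C, frames {X,W,K}
C: fault, evict X, frames {W,K,C}
W: hit
C: hit
W: hit
C: hit
W: hit
K: hit
Page faults: 7.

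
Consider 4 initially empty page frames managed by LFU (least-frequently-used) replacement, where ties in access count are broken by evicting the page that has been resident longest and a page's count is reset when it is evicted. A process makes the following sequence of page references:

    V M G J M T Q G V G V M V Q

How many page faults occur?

V → fault, frames [V]
M → fault, frames [V, M]
G → fault, frames [V, M, G]
J → fault, frames [V, M, G, J]
M → hit
T → fault, evict V, frames [M, G, J, T]
Q → fault, evict G, frames [M, J, T, Q]
G → fault, evict J, frames [M, T, Q, G]
V → fault, evict T, frames [M, Q, G, V]
G → hit
V → hit
M → hit
V → hit
Q → hit
Page faults: 8.

8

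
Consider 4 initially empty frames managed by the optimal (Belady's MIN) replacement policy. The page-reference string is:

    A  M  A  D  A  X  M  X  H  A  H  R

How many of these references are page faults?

6

A → miss, frames (A)
M → miss, frames (A M)
A → hit
D → miss, frames (A M D)
A → hit
X → miss, frames (A M D X)
M → hit
X → hit
H → miss, evict X, frames (A M D H)
A → hit
H → hit
R → miss, evict H, frames (A M D R)
Page faults: 6.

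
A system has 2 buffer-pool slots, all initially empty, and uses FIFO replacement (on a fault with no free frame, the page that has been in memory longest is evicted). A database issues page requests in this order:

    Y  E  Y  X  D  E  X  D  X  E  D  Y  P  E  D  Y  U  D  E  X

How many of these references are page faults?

Y → miss, frames {Y}
E → miss, frames {Y,E}
Y → hit
X → miss, evict Y, frames {E,X}
D → miss, evict E, frames {X,D}
E → miss, evict X, frames {D,E}
X → miss, evict D, frames {E,X}
D → miss, evict E, frames {X,D}
X → hit
E → miss, evict X, frames {D,E}
D → hit
Y → miss, evict D, frames {E,Y}
P → miss, evict E, frames {Y,P}
E → miss, evict Y, frames {P,E}
D → miss, evict P, frames {E,D}
Y → miss, evict E, frames {D,Y}
U → miss, evict D, frames {Y,U}
D → miss, evict Y, frames {U,D}
E → miss, evict U, frames {D,E}
X → miss, evict D, frames {E,X}
Page faults: 17.

17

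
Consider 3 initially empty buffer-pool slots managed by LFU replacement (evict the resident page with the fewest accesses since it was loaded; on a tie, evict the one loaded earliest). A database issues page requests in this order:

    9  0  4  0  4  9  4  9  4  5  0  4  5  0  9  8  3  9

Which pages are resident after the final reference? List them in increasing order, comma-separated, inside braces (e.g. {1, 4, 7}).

{3, 4, 9}

9 -> fault, frames (9)
0 -> fault, frames (9 0)
4 -> fault, frames (9 0 4)
0 -> hit
4 -> hit
9 -> hit
4 -> hit
9 -> hit
4 -> hit
5 -> fault, evict 0, frames (9 4 5)
0 -> fault, evict 5, frames (9 4 0)
4 -> hit
5 -> fault, evict 0, frames (9 4 5)
0 -> fault, evict 5, frames (9 4 0)
9 -> hit
8 -> fault, evict 0, frames (9 4 8)
3 -> fault, evict 8, frames (9 4 3)
9 -> hit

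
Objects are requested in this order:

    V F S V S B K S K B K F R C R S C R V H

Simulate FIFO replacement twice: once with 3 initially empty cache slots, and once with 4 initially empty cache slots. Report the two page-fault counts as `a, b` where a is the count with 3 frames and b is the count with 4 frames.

11, 10

3 frames: F F F . . F F . . . . F F F . F . . F F → 11 faults.
4 frames: F F F . . F F . . . . . F F . F . . F F → 10 faults.
10 < 11: adding a frame reduced faults, as is typical.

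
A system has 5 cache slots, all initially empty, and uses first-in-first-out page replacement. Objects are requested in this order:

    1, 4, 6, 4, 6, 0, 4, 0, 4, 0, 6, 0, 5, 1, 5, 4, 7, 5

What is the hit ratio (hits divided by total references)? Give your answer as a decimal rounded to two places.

1 → miss, frames {1}
4 → miss, frames {1,4}
6 → miss, frames {1,4,6}
4 → hit
6 → hit
0 → miss, frames {1,4,6,0}
4 → hit
0 → hit
4 → hit
0 → hit
6 → hit
0 → hit
5 → miss, frames {1,4,6,0,5}
1 → hit
5 → hit
4 → hit
7 → miss, evict 1, frames {4,6,0,5,7}
5 → hit
Hits: 12 of 18 references → 12/18 = 0.6667.

0.67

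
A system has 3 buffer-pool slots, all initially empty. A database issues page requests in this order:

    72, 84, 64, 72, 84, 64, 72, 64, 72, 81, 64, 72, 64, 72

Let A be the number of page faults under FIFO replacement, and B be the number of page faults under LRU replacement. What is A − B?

1

Under FIFO: F F F . . . . . . F . F . . → 5 faults.
Under LRU: F F F . . . . . . F . . . . → 4 faults.
A − B = 5 − 4 = 1.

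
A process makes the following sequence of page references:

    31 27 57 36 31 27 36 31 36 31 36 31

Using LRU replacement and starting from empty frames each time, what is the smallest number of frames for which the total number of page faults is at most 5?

f=1: 12 faults
f=2: 8 faults
f=3: 6 faults
f=4: 4 faults
Smallest f with faults ≤ 5 is 4.

4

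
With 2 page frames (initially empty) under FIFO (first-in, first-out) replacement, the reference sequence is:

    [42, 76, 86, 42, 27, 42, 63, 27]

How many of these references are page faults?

6

42 -> miss, frames [42]
76 -> miss, frames [42, 76]
86 -> miss, evict 42, frames [76, 86]
42 -> miss, evict 76, frames [86, 42]
27 -> miss, evict 86, frames [42, 27]
42 -> hit
63 -> miss, evict 42, frames [27, 63]
27 -> hit
Page faults: 6.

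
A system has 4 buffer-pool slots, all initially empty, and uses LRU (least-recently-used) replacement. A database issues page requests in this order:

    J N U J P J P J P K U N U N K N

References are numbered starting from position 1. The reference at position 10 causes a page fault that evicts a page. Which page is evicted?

N

pos 1: J → fault, frames [J]
pos 2: N → fault, frames [J, N]
pos 3: U → fault, frames [J, N, U]
pos 4: J → hit
pos 5: P → fault, frames [N, U, J, P]
pos 6: J → hit
pos 7: P → hit
pos 8: J → hit
pos 9: P → hit
pos 10: K → fault, evict N, frames [U, J, P, K]
At position 10, page N is evicted.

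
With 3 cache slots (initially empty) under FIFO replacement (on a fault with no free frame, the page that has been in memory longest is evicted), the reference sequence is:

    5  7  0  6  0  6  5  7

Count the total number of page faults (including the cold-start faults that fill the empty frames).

5 -> fault, frames (5)
7 -> fault, frames (5 7)
0 -> fault, frames (5 7 0)
6 -> fault, evict 5, frames (7 0 6)
0 -> hit
6 -> hit
5 -> fault, evict 7, frames (0 6 5)
7 -> fault, evict 0, frames (6 5 7)
Page faults: 6.

6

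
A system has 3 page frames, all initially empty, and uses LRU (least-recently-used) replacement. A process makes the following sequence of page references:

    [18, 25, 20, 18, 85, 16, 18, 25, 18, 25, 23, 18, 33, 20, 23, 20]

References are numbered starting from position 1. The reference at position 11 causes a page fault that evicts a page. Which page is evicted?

pos 1: 18 -> fault, frames (18)
pos 2: 25 -> fault, frames (18 25)
pos 3: 20 -> fault, frames (18 25 20)
pos 4: 18 -> hit
pos 5: 85 -> fault, evict 25, frames (20 18 85)
pos 6: 16 -> fault, evict 20, frames (18 85 16)
pos 7: 18 -> hit
pos 8: 25 -> fault, evict 85, frames (16 18 25)
pos 9: 18 -> hit
pos 10: 25 -> hit
pos 11: 23 -> fault, evict 16, frames (18 25 23)
At position 11, page 16 is evicted.

16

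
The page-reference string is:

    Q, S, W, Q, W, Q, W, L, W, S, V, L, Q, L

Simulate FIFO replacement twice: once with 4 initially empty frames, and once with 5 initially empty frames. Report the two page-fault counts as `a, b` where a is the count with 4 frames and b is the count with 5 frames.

4 frames: F F F . . . . F . . F . F . → 6 faults.
5 frames: F F F . . . . F . . F . . . → 5 faults.
5 < 6: adding a frame reduced faults, as is typical.

6, 5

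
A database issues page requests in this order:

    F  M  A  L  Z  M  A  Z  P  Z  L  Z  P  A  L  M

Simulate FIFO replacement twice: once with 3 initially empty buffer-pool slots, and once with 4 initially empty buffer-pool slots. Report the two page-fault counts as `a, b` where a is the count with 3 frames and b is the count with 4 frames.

12, 7

3 frames: F F F F F F F . F F F . . F . F → 12 faults.
4 frames: F F F F F . . . F . . . . . . F → 7 faults.
7 < 12: adding a frame reduced faults, as is typical.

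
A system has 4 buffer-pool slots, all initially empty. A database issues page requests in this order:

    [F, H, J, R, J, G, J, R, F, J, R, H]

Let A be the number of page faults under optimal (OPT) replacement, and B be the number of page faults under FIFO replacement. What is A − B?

-1

Under OPT: F F F F . F . . . . . F → 6 faults.
Under FIFO: F F F F . F . . F . . F → 7 faults.
A − B = 6 − 7 = -1.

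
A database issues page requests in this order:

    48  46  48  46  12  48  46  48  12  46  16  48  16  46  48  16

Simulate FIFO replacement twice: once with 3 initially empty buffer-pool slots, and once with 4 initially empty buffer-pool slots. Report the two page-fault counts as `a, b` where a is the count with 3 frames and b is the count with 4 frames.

3 frames: F F . . F . . . . . F F . F . . → 6 faults.
4 frames: F F . . F . . . . . F . . . . . → 4 faults.
4 < 6: adding a frame reduced faults, as is typical.

6, 4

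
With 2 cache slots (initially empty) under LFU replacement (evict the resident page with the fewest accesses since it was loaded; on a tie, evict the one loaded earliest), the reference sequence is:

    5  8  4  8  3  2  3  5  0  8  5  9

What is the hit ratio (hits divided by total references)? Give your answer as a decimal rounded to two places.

5 → fault, frames (5)
8 → fault, frames (5 8)
4 → fault, evict 5, frames (8 4)
8 → hit
3 → fault, evict 4, frames (8 3)
2 → fault, evict 3, frames (8 2)
3 → fault, evict 2, frames (8 3)
5 → fault, evict 3, frames (8 5)
0 → fault, evict 5, frames (8 0)
8 → hit
5 → fault, evict 0, frames (8 5)
9 → fault, evict 5, frames (8 9)
Hits: 2 of 12 references → 2/12 = 0.1667.

0.17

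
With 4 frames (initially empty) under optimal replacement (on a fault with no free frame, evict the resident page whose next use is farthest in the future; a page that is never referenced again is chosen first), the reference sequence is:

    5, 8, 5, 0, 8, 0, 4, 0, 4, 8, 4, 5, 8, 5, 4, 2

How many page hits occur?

11

5 → miss, frames (5)
8 → miss, frames (5 8)
5 → hit
0 → miss, frames (5 8 0)
8 → hit
0 → hit
4 → miss, frames (5 8 0 4)
0 → hit
4 → hit
8 → hit
4 → hit
5 → hit
8 → hit
5 → hit
4 → hit
2 → miss, evict 4, frames (5 8 0 2)
Hits: 11.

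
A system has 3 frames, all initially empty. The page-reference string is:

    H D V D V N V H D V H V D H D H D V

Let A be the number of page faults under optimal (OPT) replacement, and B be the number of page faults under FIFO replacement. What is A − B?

Under OPT: F F F . . F . . F . . . . . . . . . → 5 faults.
Under FIFO: F F F . . F . F F F . . . . . . . . → 7 faults.
A − B = 5 − 7 = -2.

-2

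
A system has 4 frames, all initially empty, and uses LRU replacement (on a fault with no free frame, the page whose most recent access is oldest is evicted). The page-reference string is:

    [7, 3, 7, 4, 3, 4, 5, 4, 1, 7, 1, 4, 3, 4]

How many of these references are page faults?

7 → fault, frames (7)
3 → fault, frames (7 3)
7 → hit
4 → fault, frames (3 7 4)
3 → hit
4 → hit
5 → fault, frames (7 3 4 5)
4 → hit
1 → fault, evict 7, frames (3 5 4 1)
7 → fault, evict 3, frames (5 4 1 7)
1 → hit
4 → hit
3 → fault, evict 5, frames (7 1 4 3)
4 → hit
Page faults: 7.

7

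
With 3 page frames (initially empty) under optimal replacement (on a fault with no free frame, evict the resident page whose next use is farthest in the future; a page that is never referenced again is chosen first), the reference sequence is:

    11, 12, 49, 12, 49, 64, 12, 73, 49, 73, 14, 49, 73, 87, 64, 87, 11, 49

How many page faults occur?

9

11 -> miss, frames [11]
12 -> miss, frames [11, 12]
49 -> miss, frames [11, 12, 49]
12 -> hit
49 -> hit
64 -> miss, evict 11, frames [12, 49, 64]
12 -> hit
73 -> miss, evict 12, frames [49, 64, 73]
49 -> hit
73 -> hit
14 -> miss, evict 64, frames [49, 73, 14]
49 -> hit
73 -> hit
87 -> miss, evict 14, frames [49, 73, 87]
64 -> miss, evict 73, frames [49, 87, 64]
87 -> hit
11 -> miss, evict 64, frames [49, 87, 11]
49 -> hit
Page faults: 9.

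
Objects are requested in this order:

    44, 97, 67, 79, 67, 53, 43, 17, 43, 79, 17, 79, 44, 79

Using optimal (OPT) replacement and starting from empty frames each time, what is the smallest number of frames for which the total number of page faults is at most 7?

4

f=1: 14 faults
f=2: 9 faults
f=3: 8 faults
f=4: 7 faults
f=5: 7 faults
f=6: 7 faults
f=7: 7 faults
Smallest f with faults ≤ 7 is 4.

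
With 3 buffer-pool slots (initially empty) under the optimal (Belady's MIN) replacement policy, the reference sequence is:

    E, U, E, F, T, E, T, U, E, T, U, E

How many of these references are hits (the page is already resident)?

8

E -> fault, frames {E}
U -> fault, frames {E,U}
E -> hit
F -> fault, frames {E,U,F}
T -> fault, evict F, frames {E,U,T}
E -> hit
T -> hit
U -> hit
E -> hit
T -> hit
U -> hit
E -> hit
Hits: 8.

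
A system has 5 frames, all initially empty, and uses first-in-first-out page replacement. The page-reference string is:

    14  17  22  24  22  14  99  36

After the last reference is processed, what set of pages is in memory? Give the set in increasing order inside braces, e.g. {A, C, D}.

{17, 22, 24, 36, 99}

14 -> fault, frames (14)
17 -> fault, frames (14 17)
22 -> fault, frames (14 17 22)
24 -> fault, frames (14 17 22 24)
22 -> hit
14 -> hit
99 -> fault, frames (14 17 22 24 99)
36 -> fault, evict 14, frames (17 22 24 99 36)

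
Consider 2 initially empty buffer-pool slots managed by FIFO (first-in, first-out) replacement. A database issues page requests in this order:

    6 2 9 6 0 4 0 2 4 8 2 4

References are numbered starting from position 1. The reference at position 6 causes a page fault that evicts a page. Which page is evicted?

pos 1: 6: fault, frames {6}
pos 2: 2: fault, frames {6,2}
pos 3: 9: fault, evict 6, frames {2,9}
pos 4: 6: fault, evict 2, frames {9,6}
pos 5: 0: fault, evict 9, frames {6,0}
pos 6: 4: fault, evict 6, frames {0,4}
At position 6, page 6 is evicted.

6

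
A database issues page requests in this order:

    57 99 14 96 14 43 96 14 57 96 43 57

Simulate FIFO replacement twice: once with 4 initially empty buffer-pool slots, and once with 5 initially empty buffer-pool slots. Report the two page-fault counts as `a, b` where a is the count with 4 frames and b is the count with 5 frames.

4 frames: F F F F . F . . F . . . → 6 faults.
5 frames: F F F F . F . . . . . . → 5 faults.
5 < 6: adding a frame reduced faults, as is typical.

6, 5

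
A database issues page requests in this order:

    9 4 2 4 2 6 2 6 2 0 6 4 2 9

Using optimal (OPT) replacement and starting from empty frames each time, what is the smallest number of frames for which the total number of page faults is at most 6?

f=1: 14 faults
f=2: 8 faults
f=3: 7 faults
f=4: 6 faults
f=5: 5 faults
Smallest f with faults ≤ 6 is 4.

4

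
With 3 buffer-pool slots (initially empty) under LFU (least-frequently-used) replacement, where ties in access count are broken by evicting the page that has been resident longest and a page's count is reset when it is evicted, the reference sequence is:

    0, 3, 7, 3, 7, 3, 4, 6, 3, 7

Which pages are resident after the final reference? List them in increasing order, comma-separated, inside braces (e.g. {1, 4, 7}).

0 → fault, frames (0)
3 → fault, frames (0 3)
7 → fault, frames (0 3 7)
3 → hit
7 → hit
3 → hit
4 → fault, evict 0, frames (3 7 4)
6 → fault, evict 4, frames (3 7 6)
3 → hit
7 → hit

{3, 6, 7}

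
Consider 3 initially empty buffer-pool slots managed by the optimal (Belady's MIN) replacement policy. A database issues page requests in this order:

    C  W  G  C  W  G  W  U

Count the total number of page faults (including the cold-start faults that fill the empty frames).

C → fault, frames (C)
W → fault, frames (C W)
G → fault, frames (C W G)
C → hit
W → hit
G → hit
W → hit
U → fault, evict G, frames (C W U)
Page faults: 4.

4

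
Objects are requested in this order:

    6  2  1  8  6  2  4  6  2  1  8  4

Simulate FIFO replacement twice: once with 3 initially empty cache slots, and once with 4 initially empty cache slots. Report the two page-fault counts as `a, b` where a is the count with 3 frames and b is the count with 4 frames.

9, 10

3 frames: F F F F F F F . . F F . → 9 faults.
4 frames: F F F F . . F F F F F F → 10 faults.
10 > 9: adding a frame increased faults — Belady's anomaly.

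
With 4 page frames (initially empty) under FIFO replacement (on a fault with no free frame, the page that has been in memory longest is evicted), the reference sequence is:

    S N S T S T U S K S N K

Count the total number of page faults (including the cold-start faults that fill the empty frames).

7

S: fault, frames (S)
N: fault, frames (S N)
S: hit
T: fault, frames (S N T)
S: hit
T: hit
U: fault, frames (S N T U)
S: hit
K: fault, evict S, frames (N T U K)
S: fault, evict N, frames (T U K S)
N: fault, evict T, frames (U K S N)
K: hit
Page faults: 7.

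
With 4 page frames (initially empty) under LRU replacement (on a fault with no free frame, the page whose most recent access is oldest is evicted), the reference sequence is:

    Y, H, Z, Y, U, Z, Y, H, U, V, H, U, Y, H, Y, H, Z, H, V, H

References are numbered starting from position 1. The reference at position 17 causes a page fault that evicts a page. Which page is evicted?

V

pos 1: Y → miss, frames [Y]
pos 2: H → miss, frames [Y, H]
pos 3: Z → miss, frames [Y, H, Z]
pos 4: Y → hit
pos 5: U → miss, frames [H, Z, Y, U]
pos 6: Z → hit
pos 7: Y → hit
pos 8: H → hit
pos 9: U → hit
pos 10: V → miss, evict Z, frames [Y, H, U, V]
pos 11: H → hit
pos 12: U → hit
pos 13: Y → hit
pos 14: H → hit
pos 15: Y → hit
pos 16: H → hit
pos 17: Z → miss, evict V, frames [U, Y, H, Z]
At position 17, page V is evicted.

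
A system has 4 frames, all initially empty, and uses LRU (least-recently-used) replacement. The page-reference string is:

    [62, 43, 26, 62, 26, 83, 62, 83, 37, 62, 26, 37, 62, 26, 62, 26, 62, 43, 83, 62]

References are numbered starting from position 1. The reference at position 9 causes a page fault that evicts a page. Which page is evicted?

43

pos 1: 62: miss, frames (62)
pos 2: 43: miss, frames (62 43)
pos 3: 26: miss, frames (62 43 26)
pos 4: 62: hit
pos 5: 26: hit
pos 6: 83: miss, frames (43 62 26 83)
pos 7: 62: hit
pos 8: 83: hit
pos 9: 37: miss, evict 43, frames (26 62 83 37)
At position 9, page 43 is evicted.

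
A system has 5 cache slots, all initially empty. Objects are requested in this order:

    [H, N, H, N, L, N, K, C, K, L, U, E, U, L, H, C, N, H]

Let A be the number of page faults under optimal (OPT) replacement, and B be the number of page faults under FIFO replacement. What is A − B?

-1

Under OPT: F F . . F . F F . . F F . . . . F . → 8 faults.
Under FIFO: F F . . F . F F . . F F . . F . F . → 9 faults.
A − B = 8 − 9 = -1.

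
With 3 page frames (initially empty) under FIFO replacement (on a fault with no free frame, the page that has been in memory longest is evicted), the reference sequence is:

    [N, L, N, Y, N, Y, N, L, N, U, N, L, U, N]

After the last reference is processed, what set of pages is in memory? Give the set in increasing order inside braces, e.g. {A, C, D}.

N -> fault, frames {N}
L -> fault, frames {N,L}
N -> hit
Y -> fault, frames {N,L,Y}
N -> hit
Y -> hit
N -> hit
L -> hit
N -> hit
U -> fault, evict N, frames {L,Y,U}
N -> fault, evict L, frames {Y,U,N}
L -> fault, evict Y, frames {U,N,L}
U -> hit
N -> hit

{L, N, U}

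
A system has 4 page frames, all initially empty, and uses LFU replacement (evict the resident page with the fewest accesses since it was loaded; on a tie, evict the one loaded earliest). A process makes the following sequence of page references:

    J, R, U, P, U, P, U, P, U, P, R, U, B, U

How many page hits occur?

J: fault, frames [J]
R: fault, frames [J, R]
U: fault, frames [J, R, U]
P: fault, frames [J, R, U, P]
U: hit
P: hit
U: hit
P: hit
U: hit
P: hit
R: hit
U: hit
B: fault, evict J, frames [R, U, P, B]
U: hit
Hits: 9.

9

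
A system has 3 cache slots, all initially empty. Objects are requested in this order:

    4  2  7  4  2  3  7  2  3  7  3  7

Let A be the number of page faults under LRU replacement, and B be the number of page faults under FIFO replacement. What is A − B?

1

Under LRU: F F F . . F F . . . . . → 5 faults.
Under FIFO: F F F . . F . . . . . . → 4 faults.
A − B = 5 − 4 = 1.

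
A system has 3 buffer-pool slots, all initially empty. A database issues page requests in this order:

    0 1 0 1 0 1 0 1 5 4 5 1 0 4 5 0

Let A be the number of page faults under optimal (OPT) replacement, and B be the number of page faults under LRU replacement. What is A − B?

Under OPT: F F . . . . . . F F . . F . . . → 5 faults.
Under LRU: F F . . . . . . F F . . F F F . → 7 faults.
A − B = 5 − 7 = -2.

-2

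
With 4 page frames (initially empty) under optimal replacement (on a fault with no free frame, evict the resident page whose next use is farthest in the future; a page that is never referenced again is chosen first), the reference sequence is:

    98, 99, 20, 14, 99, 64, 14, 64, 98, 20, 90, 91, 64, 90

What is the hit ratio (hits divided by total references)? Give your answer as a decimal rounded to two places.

0.50

98: miss, frames [98]
99: miss, frames [98, 99]
20: miss, frames [98, 99, 20]
14: miss, frames [98, 99, 20, 14]
99: hit
64: miss, evict 99, frames [98, 20, 14, 64]
14: hit
64: hit
98: hit
20: hit
90: miss, evict 14, frames [98, 20, 64, 90]
91: miss, evict 20, frames [98, 64, 90, 91]
64: hit
90: hit
Hits: 7 of 14 references → 7/14 = 0.5000.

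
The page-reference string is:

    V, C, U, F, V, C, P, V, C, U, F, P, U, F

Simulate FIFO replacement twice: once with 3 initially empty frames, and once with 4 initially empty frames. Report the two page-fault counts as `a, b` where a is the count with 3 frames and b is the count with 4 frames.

3 frames: F F F F F F F . . F F . . . → 9 faults.
4 frames: F F F F . . F F F F F F . . → 10 faults.
10 > 9: adding a frame increased faults — Belady's anomaly.

9, 10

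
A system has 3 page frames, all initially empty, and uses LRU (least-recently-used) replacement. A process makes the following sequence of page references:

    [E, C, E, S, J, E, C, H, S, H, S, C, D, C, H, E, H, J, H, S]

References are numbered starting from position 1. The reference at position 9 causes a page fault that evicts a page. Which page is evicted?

pos 1: E -> fault, frames {E}
pos 2: C -> fault, frames {E,C}
pos 3: E -> hit
pos 4: S -> fault, frames {C,E,S}
pos 5: J -> fault, evict C, frames {E,S,J}
pos 6: E -> hit
pos 7: C -> fault, evict S, frames {J,E,C}
pos 8: H -> fault, evict J, frames {E,C,H}
pos 9: S -> fault, evict E, frames {C,H,S}
At position 9, page E is evicted.

E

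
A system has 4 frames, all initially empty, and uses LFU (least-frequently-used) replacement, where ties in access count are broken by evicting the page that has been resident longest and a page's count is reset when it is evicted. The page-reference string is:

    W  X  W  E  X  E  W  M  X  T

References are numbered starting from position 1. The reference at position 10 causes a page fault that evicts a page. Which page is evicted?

M

pos 1: W -> miss, frames {W}
pos 2: X -> miss, frames {W,X}
pos 3: W -> hit
pos 4: E -> miss, frames {W,X,E}
pos 5: X -> hit
pos 6: E -> hit
pos 7: W -> hit
pos 8: M -> miss, frames {W,X,E,M}
pos 9: X -> hit
pos 10: T -> miss, evict M, frames {W,X,E,T}
At position 10, page M is evicted.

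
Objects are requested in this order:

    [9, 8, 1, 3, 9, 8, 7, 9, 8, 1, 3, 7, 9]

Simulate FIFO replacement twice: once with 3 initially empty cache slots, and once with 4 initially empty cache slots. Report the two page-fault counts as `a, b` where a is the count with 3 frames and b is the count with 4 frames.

3 frames: F F F F F F F . . F F . F → 10 faults.
4 frames: F F F F . . F F F F F F F → 11 faults.
11 > 10: adding a frame increased faults — Belady's anomaly.

10, 11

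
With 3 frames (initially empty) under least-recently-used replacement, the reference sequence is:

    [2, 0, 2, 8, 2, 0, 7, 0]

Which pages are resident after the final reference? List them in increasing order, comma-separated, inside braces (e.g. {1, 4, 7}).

2 -> miss, frames [2]
0 -> miss, frames [2, 0]
2 -> hit
8 -> miss, frames [0, 2, 8]
2 -> hit
0 -> hit
7 -> miss, evict 8, frames [2, 0, 7]
0 -> hit

{0, 2, 7}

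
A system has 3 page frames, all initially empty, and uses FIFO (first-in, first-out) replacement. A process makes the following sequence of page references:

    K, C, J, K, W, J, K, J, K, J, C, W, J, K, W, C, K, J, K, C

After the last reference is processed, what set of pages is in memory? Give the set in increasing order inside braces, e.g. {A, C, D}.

K → fault, frames {K}
C → fault, frames {K,C}
J → fault, frames {K,C,J}
K → hit
W → fault, evict K, frames {C,J,W}
J → hit
K → fault, evict C, frames {J,W,K}
J → hit
K → hit
J → hit
C → fault, evict J, frames {W,K,C}
W → hit
J → fault, evict W, frames {K,C,J}
K → hit
W → fault, evict K, frames {C,J,W}
C → hit
K → fault, evict C, frames {J,W,K}
J → hit
K → hit
C → fault, evict J, frames {W,K,C}

{C, K, W}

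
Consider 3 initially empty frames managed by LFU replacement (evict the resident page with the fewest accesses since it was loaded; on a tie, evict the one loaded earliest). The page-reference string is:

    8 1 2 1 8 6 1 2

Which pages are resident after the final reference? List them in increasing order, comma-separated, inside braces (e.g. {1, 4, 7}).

8: fault, frames {8}
1: fault, frames {8,1}
2: fault, frames {8,1,2}
1: hit
8: hit
6: fault, evict 2, frames {8,1,6}
1: hit
2: fault, evict 6, frames {8,1,2}

{1, 2, 8}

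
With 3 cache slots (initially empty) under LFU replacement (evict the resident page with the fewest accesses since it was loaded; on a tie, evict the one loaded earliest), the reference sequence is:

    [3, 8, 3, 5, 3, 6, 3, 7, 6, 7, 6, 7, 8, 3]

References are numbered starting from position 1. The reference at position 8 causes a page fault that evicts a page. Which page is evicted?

pos 1: 3 -> miss, frames {3}
pos 2: 8 -> miss, frames {3,8}
pos 3: 3 -> hit
pos 4: 5 -> miss, frames {3,8,5}
pos 5: 3 -> hit
pos 6: 6 -> miss, evict 8, frames {3,5,6}
pos 7: 3 -> hit
pos 8: 7 -> miss, evict 5, frames {3,6,7}
At position 8, page 5 is evicted.

5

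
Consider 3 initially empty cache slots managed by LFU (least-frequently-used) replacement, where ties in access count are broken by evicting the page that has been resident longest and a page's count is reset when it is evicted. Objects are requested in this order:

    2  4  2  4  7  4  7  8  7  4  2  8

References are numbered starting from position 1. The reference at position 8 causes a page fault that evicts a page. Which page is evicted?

2

pos 1: 2: miss, frames (2)
pos 2: 4: miss, frames (2 4)
pos 3: 2: hit
pos 4: 4: hit
pos 5: 7: miss, frames (2 4 7)
pos 6: 4: hit
pos 7: 7: hit
pos 8: 8: miss, evict 2, frames (4 7 8)
At position 8, page 2 is evicted.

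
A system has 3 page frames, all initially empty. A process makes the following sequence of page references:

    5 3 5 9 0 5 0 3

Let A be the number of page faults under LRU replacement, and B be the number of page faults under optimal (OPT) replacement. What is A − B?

1

Under LRU: F F . F F . . F → 5 faults.
Under OPT: F F . F F . . . → 4 faults.
A − B = 5 − 4 = 1.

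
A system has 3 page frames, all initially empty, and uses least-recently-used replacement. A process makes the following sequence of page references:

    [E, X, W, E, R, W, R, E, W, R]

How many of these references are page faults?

E: miss, frames {E}
X: miss, frames {E,X}
W: miss, frames {E,X,W}
E: hit
R: miss, evict X, frames {W,E,R}
W: hit
R: hit
E: hit
W: hit
R: hit
Page faults: 4.

4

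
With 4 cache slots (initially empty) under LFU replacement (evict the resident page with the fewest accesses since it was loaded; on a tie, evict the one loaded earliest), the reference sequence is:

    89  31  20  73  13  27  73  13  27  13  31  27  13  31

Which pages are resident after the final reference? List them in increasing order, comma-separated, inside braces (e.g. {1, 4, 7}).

{13, 27, 31, 73}

89 -> miss, frames (89)
31 -> miss, frames (89 31)
20 -> miss, frames (89 31 20)
73 -> miss, frames (89 31 20 73)
13 -> miss, evict 89, frames (31 20 73 13)
27 -> miss, evict 31, frames (20 73 13 27)
73 -> hit
13 -> hit
27 -> hit
13 -> hit
31 -> miss, evict 20, frames (73 13 27 31)
27 -> hit
13 -> hit
31 -> hit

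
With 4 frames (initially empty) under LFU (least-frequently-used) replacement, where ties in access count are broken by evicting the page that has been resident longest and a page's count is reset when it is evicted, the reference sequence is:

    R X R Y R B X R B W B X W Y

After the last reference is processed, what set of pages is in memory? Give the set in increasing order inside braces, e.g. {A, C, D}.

R → fault, frames (R)
X → fault, frames (R X)
R → hit
Y → fault, frames (R X Y)
R → hit
B → fault, frames (R X Y B)
X → hit
R → hit
B → hit
W → fault, evict Y, frames (R X B W)
B → hit
X → hit
W → hit
Y → fault, evict W, frames (R X B Y)

{B, R, X, Y}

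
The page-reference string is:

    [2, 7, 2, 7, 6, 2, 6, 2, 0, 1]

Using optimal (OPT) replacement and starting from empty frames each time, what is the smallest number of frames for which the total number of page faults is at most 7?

2

f=1: 10 faults
f=2: 5 faults
f=3: 5 faults
f=4: 5 faults
f=5: 5 faults
Smallest f with faults ≤ 7 is 2.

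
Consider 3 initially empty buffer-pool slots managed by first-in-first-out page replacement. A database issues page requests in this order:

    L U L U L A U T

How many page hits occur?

L → fault, frames [L]
U → fault, frames [L, U]
L → hit
U → hit
L → hit
A → fault, frames [L, U, A]
U → hit
T → fault, evict L, frames [U, A, T]
Hits: 4.

4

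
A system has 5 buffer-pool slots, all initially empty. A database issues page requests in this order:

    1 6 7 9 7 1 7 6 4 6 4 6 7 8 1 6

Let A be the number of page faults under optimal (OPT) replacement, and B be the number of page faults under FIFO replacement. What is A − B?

-2

Under OPT: F F F F . . . . F . . . . F . . → 6 faults.
Under FIFO: F F F F . . . . F . . . . F F F → 8 faults.
A − B = 6 − 8 = -2.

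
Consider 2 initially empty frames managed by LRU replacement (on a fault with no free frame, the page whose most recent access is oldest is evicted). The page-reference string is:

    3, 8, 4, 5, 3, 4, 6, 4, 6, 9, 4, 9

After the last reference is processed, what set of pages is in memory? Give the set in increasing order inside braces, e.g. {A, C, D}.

{4, 9}

3 -> fault, frames [3]
8 -> fault, frames [3, 8]
4 -> fault, evict 3, frames [8, 4]
5 -> fault, evict 8, frames [4, 5]
3 -> fault, evict 4, frames [5, 3]
4 -> fault, evict 5, frames [3, 4]
6 -> fault, evict 3, frames [4, 6]
4 -> hit
6 -> hit
9 -> fault, evict 4, frames [6, 9]
4 -> fault, evict 6, frames [9, 4]
9 -> hit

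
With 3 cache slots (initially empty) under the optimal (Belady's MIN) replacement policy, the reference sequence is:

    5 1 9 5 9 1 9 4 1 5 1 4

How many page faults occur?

5 -> fault, frames [5]
1 -> fault, frames [5, 1]
9 -> fault, frames [5, 1, 9]
5 -> hit
9 -> hit
1 -> hit
9 -> hit
4 -> fault, evict 9, frames [5, 1, 4]
1 -> hit
5 -> hit
1 -> hit
4 -> hit
Page faults: 4.

4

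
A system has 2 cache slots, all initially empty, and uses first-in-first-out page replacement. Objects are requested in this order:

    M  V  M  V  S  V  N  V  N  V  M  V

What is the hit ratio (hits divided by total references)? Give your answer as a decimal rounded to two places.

0.50

M -> miss, frames {M}
V -> miss, frames {M,V}
M -> hit
V -> hit
S -> miss, evict M, frames {V,S}
V -> hit
N -> miss, evict V, frames {S,N}
V -> miss, evict S, frames {N,V}
N -> hit
V -> hit
M -> miss, evict N, frames {V,M}
V -> hit
Hits: 6 of 12 references → 6/12 = 0.5000.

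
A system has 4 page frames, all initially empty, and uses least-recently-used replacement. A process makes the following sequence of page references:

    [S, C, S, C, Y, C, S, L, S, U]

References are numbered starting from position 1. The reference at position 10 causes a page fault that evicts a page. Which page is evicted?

Y

pos 1: S: miss, frames {S}
pos 2: C: miss, frames {S,C}
pos 3: S: hit
pos 4: C: hit
pos 5: Y: miss, frames {S,C,Y}
pos 6: C: hit
pos 7: S: hit
pos 8: L: miss, frames {Y,C,S,L}
pos 9: S: hit
pos 10: U: miss, evict Y, frames {C,L,S,U}
At position 10, page Y is evicted.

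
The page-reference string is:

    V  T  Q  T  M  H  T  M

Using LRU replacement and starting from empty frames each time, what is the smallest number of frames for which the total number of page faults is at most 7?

2

f=1: 8 faults
f=2: 7 faults
f=3: 5 faults
f=4: 5 faults
f=5: 5 faults
Smallest f with faults ≤ 7 is 2.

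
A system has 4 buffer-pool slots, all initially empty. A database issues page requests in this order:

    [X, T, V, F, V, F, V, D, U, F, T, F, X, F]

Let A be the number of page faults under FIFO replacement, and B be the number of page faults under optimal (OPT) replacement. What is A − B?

3

Under FIFO: F F F F . . . F F . F . F F → 9 faults.
Under OPT: F F F F . . . F F . . . . . → 6 faults.
A − B = 9 − 6 = 3.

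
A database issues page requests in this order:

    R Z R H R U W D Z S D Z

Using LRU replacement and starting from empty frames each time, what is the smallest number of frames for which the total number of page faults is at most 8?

f=1: 12 faults
f=2: 10 faults
f=3: 8 faults
f=4: 8 faults
f=5: 8 faults
f=6: 7 faults
f=7: 7 faults
Smallest f with faults ≤ 8 is 3.

3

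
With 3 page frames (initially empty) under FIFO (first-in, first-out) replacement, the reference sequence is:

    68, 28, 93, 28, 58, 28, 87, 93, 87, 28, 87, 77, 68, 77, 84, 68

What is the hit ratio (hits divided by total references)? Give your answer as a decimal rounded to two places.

0.44

68: fault, frames (68)
28: fault, frames (68 28)
93: fault, frames (68 28 93)
28: hit
58: fault, evict 68, frames (28 93 58)
28: hit
87: fault, evict 28, frames (93 58 87)
93: hit
87: hit
28: fault, evict 93, frames (58 87 28)
87: hit
77: fault, evict 58, frames (87 28 77)
68: fault, evict 87, frames (28 77 68)
77: hit
84: fault, evict 28, frames (77 68 84)
68: hit
Hits: 7 of 16 references → 7/16 = 0.4375.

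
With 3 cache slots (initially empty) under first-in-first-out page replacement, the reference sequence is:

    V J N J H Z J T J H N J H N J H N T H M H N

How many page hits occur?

V: fault, frames (V)
J: fault, frames (V J)
N: fault, frames (V J N)
J: hit
H: fault, evict V, frames (J N H)
Z: fault, evict J, frames (N H Z)
J: fault, evict N, frames (H Z J)
T: fault, evict H, frames (Z J T)
J: hit
H: fault, evict Z, frames (J T H)
N: fault, evict J, frames (T H N)
J: fault, evict T, frames (H N J)
H: hit
N: hit
J: hit
H: hit
N: hit
T: fault, evict H, frames (N J T)
H: fault, evict N, frames (J T H)
M: fault, evict J, frames (T H M)
H: hit
N: fault, evict T, frames (H M N)
Hits: 8.

8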